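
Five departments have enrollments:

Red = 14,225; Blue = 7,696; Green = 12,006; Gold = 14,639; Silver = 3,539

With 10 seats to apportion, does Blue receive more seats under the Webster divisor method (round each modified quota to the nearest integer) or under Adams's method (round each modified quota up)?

Webster: Red 3, Blue 1, Green 2, Gold 3, Silver 1.
Adams: Red 2, Blue 2, Green 2, Gold 3, Silver 1.
Blue gets 1 under Webster and 2 under Adams.

Adams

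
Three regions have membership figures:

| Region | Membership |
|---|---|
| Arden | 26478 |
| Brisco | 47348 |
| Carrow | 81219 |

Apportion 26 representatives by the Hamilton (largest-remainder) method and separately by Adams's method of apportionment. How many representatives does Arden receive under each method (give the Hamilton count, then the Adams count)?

4 and 5

Hamilton: Arden 4, Brisco 8, Carrow 14.
Adams: Arden 5, Brisco 8, Carrow 13.
Arden gets 4 under Hamilton and 5 under Adams.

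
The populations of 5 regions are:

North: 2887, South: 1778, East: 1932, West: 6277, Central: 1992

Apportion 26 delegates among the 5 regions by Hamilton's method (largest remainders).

Total 14866; standard divisor 14866/26 ≈ 571.769.
Standard quotas: North 5.0492, South 3.1096, East 3.3790, West 10.9782, Central 3.4839.
Lower quotas: North 5, South 3, East 3, West 10, Central 3 (sum 24, leaving 2 seats).
Remainders in descending order: West 0.9782, Central 0.4839, East 0.3790, South 0.1096, North 0.0492.
Largest remainders: West, Central receive the extra seats.

North: 5, South: 3, East: 3, West: 11, Central: 4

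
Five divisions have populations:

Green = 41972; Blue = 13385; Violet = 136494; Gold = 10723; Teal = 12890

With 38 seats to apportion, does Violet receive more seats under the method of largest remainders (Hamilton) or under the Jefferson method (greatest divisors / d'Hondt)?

Hamilton: Green 8, Blue 2, Violet 24, Gold 2, Teal 2.
Jefferson: Green 7, Blue 2, Violet 25, Gold 2, Teal 2.
Violet gets 24 under Hamilton and 25 under Jefferson.

Jefferson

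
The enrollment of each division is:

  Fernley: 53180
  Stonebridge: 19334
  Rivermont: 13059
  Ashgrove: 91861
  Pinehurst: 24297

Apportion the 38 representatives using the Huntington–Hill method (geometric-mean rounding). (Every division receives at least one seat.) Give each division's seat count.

With divisor 5382: modified quotas Fernley 9.881, Stonebridge 3.592, Rivermont 2.426, Ashgrove 17.068, Pinehurst 4.514.
Geometric-mean thresholds: Fernley √(9·10)=9.487, Stonebridge √(3·4)=3.464, Rivermont √(2·3)=2.449, Ashgrove √(17·18)=17.493, Pinehurst √(4·5)=4.472.
Each quota rounded against its threshold gives Fernley 10, Stonebridge 4, Rivermont 2, Ashgrove 17, Pinehurst 5 (total 38).

Fernley: 10; Stonebridge: 4; Rivermont: 2; Ashgrove: 17; Pinehurst: 5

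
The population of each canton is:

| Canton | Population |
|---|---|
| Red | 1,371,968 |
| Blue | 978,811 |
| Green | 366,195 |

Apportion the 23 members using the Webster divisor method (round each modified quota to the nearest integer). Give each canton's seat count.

Standard divisor 2716974/23 ≈ 118129.304; standard quotas: Red 11.614, Blue 8.286, Green 3.100.
Rounding to the nearest integer gives Red 12, Blue 8, Green 3 — total 23, matching the house size, so no adjustment is needed.

Red=12, Blue=8, Green=3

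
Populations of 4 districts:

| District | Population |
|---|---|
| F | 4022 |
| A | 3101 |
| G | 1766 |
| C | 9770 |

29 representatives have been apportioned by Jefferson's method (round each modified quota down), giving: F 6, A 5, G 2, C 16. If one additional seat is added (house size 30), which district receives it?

Priority for the next seat is population ÷ (current seats + 1).
Priorities: F 574.571, A 516.833, G 588.667, C 574.706.
Highest priority: G.

G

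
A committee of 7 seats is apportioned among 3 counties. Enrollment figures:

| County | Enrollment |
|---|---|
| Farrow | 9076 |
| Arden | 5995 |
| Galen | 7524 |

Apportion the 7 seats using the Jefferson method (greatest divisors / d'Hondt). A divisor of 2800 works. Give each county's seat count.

Farrow=3; Arden=2; Galen=2

With modified divisor 2800: modified quotas Farrow 3.241, Arden 2.141, Galen 2.687.
Rounding down: Farrow 3, Arden 2, Galen 2 (total 7).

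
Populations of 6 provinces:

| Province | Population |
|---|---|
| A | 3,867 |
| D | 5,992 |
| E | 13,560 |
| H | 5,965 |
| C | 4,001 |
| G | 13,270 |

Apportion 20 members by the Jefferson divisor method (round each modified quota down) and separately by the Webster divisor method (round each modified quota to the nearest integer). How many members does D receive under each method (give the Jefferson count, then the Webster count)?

3 and 2

Jefferson: A 1, D 3, E 6, H 2, C 2, G 6.
Webster: A 2, D 2, E 6, H 2, C 2, G 6.
D gets 3 under Jefferson and 2 under Webster.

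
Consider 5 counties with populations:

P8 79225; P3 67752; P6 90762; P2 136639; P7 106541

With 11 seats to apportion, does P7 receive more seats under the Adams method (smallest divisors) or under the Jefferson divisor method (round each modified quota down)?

Adams: P8 2, P3 2, P6 2, P2 3, P7 2.
Jefferson: P8 2, P3 1, P6 2, P2 3, P7 3.
P7 gets 2 under Adams and 3 under Jefferson.

Jefferson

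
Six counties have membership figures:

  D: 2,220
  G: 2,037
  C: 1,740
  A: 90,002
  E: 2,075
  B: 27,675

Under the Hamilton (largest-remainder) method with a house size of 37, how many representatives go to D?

Total 125749; standard divisor 125749/37 ≈ 3398.622.
Standard quotas: D 0.6532, G 0.5994, C 0.5120, A 26.4819, E 0.6105, B 8.1430.
Lower quotas: D 0, G 0, C 0, A 26, E 0, B 8 (sum 34, leaving 3 seats).
Remainders in descending order: D 0.6532, E 0.6105, G 0.5994, C 0.5120, A 0.4819, B 0.1430.
The surplus seats go to D, E, G.
D receives 1.

1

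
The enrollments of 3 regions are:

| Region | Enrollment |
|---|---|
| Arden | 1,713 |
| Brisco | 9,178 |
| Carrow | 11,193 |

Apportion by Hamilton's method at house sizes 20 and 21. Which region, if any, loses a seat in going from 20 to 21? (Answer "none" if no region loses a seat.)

At 20 seats: Arden 2, Brisco 8, Carrow 10.
At 21 seats: Arden 1, Brisco 9, Carrow 11.
Arden drops from 2 to 1.

Arden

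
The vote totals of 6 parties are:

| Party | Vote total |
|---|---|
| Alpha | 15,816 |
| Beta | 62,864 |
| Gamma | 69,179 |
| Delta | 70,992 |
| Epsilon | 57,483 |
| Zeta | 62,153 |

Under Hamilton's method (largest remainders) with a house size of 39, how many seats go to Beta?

7

Standard divisor: 338487 ÷ 39 ≈ 8679.154.
Standard quotas: Alpha 1.8223, Beta 7.2431, Gamma 7.9707, Delta 8.1796, Epsilon 6.6231, Zeta 7.1612.
Lower quotas: Alpha 1, Beta 7, Gamma 7, Delta 8, Epsilon 6, Zeta 7 (sum 36, leaving 3 seats).
Remainders in descending order: Gamma 0.9707, Alpha 0.8223, Epsilon 0.6231, Beta 0.2431, Delta 0.1796, Zeta 0.1612.
Largest remainders: Gamma, Alpha, Epsilon receive the extra seats.
Beta receives 7.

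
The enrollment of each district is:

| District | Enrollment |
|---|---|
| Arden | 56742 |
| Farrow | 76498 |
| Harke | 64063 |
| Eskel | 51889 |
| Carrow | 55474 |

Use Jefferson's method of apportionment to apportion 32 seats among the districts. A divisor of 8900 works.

Arden=6, Farrow=8, Harke=7, Eskel=5, Carrow=6

With modified divisor 8900: modified quotas Arden 6.376, Farrow 8.595, Harke 7.198, Eskel 5.830, Carrow 6.233.
Rounding down: Arden 6, Farrow 8, Harke 7, Eskel 5, Carrow 6 (total 32).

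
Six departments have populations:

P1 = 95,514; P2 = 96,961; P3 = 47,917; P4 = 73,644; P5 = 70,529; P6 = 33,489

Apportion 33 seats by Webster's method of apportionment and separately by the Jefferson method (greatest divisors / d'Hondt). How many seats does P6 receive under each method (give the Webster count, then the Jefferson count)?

Webster: P1 7, P2 8, P3 4, P4 6, P5 5, P6 3.
Jefferson: P1 8, P2 8, P3 4, P4 6, P5 5, P6 2.
P6 gets 3 under Webster and 2 under Jefferson.

3 and 2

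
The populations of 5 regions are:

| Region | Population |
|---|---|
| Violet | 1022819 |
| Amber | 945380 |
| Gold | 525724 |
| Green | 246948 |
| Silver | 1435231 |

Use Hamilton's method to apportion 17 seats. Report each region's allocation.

Violet: 4; Amber: 4; Gold: 2; Green: 1; Silver: 6

The standard divisor is 4176102/17 ≈ 245653.059.
Standard quotas: Violet 4.1637, Amber 3.8484, Gold 2.1401, Green 1.0053, Silver 5.8425.
Lower quotas: Violet 4, Amber 3, Gold 2, Green 1, Silver 5 (sum 15, leaving 2 seats).
Remainders in descending order: Amber 0.8484, Silver 0.8425, Violet 0.1637, Gold 0.1401, Green 0.0053.
Largest remainders: Amber, Silver receive the extra seats.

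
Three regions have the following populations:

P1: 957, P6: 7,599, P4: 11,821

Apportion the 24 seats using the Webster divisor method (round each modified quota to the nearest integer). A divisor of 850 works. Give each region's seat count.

P1: 1, P6: 9, P4: 14

With modified divisor 850: modified quotas P1 1.126, P6 8.940, P4 13.907.
Rounding to the nearest integer: P1 1, P6 9, P4 14 (total 24).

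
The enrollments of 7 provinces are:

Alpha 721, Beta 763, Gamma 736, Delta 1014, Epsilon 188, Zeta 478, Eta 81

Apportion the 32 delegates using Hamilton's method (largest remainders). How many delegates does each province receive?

Alpha 6; Beta 6; Gamma 6; Delta 8; Epsilon 1; Zeta 4; Eta 1

The standard divisor is 3981/32 ≈ 124.406.
Standard quotas: Alpha 5.796, Beta 6.133, Gamma 5.916, Delta 8.151, Epsilon 1.511, Zeta 3.842, Eta 0.651.
Lower quotas: Alpha 5, Beta 6, Gamma 5, Delta 8, Epsilon 1, Zeta 3, Eta 0 (sum 28, leaving 4 seats).
Remainders in descending order: Gamma 0.916, Zeta 0.842, Alpha 0.796, Eta 0.651, Epsilon 0.511, Delta 0.151, Beta 0.133.
The surplus seats go to Gamma, Zeta, Alpha, Eta.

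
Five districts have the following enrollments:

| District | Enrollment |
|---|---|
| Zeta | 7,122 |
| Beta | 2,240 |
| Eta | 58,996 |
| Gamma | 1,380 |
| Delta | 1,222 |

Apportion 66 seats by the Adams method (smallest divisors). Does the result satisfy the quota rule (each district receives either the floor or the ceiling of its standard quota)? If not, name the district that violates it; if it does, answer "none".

Standard quotas: Zeta 6.624, Beta 2.083, Eta 54.872, Gamma 1.284, Delta 1.137.
Adams allocation: Zeta 7, Beta 2, Eta 53, Gamma 2, Delta 2.
Eta has quota 54.872 (lower 54, upper 55) but receives 53 — outside the quota interval.

Eta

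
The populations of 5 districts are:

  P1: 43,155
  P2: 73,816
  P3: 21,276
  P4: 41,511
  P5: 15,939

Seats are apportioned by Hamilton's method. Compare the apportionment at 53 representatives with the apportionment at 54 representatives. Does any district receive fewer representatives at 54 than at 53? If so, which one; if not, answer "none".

At 53 seats: P1 12, P2 20, P3 6, P4 11, P5 4.
At 54 seats: P1 12, P2 20, P3 6, P4 12, P5 4.
No district's allocation decreased.

none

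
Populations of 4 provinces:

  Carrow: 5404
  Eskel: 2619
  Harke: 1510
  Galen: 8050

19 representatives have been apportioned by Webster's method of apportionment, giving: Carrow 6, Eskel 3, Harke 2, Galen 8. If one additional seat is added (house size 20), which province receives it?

Priority for the next seat is population ÷ (current seats + 0.5).
Priorities: Carrow 831.385, Eskel 748.286, Harke 604.000, Galen 947.059.
Highest priority: Galen.

Galen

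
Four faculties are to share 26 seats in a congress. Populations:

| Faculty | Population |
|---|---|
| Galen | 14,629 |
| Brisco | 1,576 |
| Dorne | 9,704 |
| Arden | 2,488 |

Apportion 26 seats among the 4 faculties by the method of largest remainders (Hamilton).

Galen: 13, Brisco: 2, Dorne: 9, Arden: 2

Standard divisor: 28397 ÷ 26 ≈ 1092.192.
Standard quotas: Galen 13.3942, Brisco 1.4430, Dorne 8.8849, Arden 2.2780.
Lower quotas: Galen 13, Brisco 1, Dorne 8, Arden 2 (sum 24, leaving 2 seats).
Remainders in descending order: Dorne 0.8849, Brisco 0.4430, Galen 0.3942, Arden 0.2780.
The surplus seats go to Dorne, Brisco.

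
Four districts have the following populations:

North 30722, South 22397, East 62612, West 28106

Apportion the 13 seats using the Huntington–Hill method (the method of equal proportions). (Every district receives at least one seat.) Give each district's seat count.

North 3, South 2, East 5, West 3

With divisor 11453: modified quotas North 2.682, South 1.956, East 5.467, West 2.454.
Geometric-mean thresholds: North √(2·3)=2.449, South √(1·2)=1.414, East √(5·6)=5.477, West √(2·3)=2.449.
Each quota rounded against its threshold gives North 3, South 2, East 5, West 3 (total 13).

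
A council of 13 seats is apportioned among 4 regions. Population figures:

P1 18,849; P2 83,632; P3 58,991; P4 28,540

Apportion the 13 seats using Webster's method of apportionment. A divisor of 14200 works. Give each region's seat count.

P1: 1, P2: 6, P3: 4, P4: 2

With modified divisor 14200: modified quotas P1 1.327, P2 5.890, P3 4.154, P4 2.010.
Rounding to the nearest integer: P1 1, P2 6, P3 4, P4 2 (total 13).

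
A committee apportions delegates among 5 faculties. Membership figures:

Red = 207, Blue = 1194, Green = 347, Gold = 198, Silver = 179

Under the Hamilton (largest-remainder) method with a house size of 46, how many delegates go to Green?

8

The standard divisor is 2125/46 ≈ 46.196.
Standard quotas: Red 4.481, Blue 25.847, Green 7.512, Gold 4.286, Silver 3.875.
Lower quotas: Red 4, Blue 25, Green 7, Gold 4, Silver 3 (sum 43, leaving 3 seats).
Remainders in descending order: Silver 0.875, Blue 0.847, Green 0.512, Red 0.481, Gold 0.286.
Largest remainders: Silver, Blue, Green receive the extra seats.
Green receives 8.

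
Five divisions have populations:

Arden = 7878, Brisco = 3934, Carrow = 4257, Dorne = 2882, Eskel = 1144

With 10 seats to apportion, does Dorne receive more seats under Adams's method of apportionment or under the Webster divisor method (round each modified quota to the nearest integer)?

Adams: Arden 3, Brisco 2, Carrow 2, Dorne 2, Eskel 1.
Webster: Arden 4, Brisco 2, Carrow 2, Dorne 1, Eskel 1.
Dorne gets 2 under Adams and 1 under Webster.

Adams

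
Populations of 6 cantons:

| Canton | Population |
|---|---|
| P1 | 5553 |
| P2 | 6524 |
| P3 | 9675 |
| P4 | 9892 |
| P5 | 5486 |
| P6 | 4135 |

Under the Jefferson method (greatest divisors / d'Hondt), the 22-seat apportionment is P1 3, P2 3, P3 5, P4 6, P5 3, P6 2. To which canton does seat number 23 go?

P2

Priority for the next seat is population ÷ (current seats + 1).
Priorities: P1 1388.250, P2 1631.000, P3 1612.500, P4 1413.143, P5 1371.500, P6 1378.333.
Highest priority: P2.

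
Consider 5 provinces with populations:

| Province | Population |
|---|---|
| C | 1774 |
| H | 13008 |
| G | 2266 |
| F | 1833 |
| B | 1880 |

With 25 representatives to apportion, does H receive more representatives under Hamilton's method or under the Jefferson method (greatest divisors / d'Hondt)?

Jefferson

Hamilton: C 2, H 16, G 3, F 2, B 2.
Jefferson: C 2, H 17, G 2, F 2, B 2.
H gets 16 under Hamilton and 17 under Jefferson.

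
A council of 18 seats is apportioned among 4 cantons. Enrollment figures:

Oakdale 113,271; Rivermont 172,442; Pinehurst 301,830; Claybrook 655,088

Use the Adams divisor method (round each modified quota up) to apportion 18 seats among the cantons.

Standard divisor 1242631/18 ≈ 69035.056; standard quotas: Oakdale 1.641, Rivermont 2.498, Pinehurst 4.372, Claybrook 9.489.
Rounding up gives 2, 3, 5, 10 = 20 seats, so the divisor must be adjusted.
With modified divisor 78700: modified quotas Oakdale 1.439, Rivermont 2.191, Pinehurst 3.835, Claybrook 8.324.
Rounding up: Oakdale 2, Rivermont 3, Pinehurst 4, Claybrook 9 (total 18).

Oakdale: 2, Rivermont: 3, Pinehurst: 4, Claybrook: 9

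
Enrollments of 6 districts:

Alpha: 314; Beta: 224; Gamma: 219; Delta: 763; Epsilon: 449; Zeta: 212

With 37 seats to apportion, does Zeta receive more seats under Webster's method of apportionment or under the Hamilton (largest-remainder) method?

Webster

Webster: Alpha 5, Beta 4, Gamma 4, Delta 13, Epsilon 7, Zeta 4.
Hamilton: Alpha 5, Beta 4, Gamma 4, Delta 13, Epsilon 8, Zeta 3.
Zeta gets 4 under Webster and 3 under Hamilton.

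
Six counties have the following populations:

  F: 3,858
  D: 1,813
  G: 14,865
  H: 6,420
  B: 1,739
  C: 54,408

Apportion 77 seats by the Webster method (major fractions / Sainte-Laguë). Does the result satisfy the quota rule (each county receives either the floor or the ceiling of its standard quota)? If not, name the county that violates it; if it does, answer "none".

C

Standard quotas: F 3.575, D 1.680, G 13.773, H 5.949, B 1.611, C 50.412.
Webster allocation: F 4, D 2, G 14, H 6, B 2, C 49.
C has quota 50.412 (lower 50, upper 51) but receives 49 — outside the quota interval.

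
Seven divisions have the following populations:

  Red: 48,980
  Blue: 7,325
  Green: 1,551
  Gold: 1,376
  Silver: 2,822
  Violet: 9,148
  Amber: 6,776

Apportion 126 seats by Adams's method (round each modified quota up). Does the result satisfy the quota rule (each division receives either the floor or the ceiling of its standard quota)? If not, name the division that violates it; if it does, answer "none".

Standard quotas: Red 79.144, Blue 11.836, Green 2.506, Gold 2.223, Silver 4.560, Violet 14.782, Amber 10.949.
Adams allocation: Red 77, Blue 12, Green 3, Gold 3, Silver 5, Violet 15, Amber 11.
Red has quota 79.144 (lower 79, upper 80) but receives 77 — outside the quota interval.

Red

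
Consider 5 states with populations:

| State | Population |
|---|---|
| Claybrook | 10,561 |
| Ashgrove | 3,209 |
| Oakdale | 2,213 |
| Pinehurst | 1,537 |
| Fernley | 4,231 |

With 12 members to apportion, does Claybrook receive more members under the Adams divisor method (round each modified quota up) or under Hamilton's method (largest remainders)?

Hamilton

Adams: Claybrook 5, Ashgrove 2, Oakdale 2, Pinehurst 1, Fernley 2.
Hamilton: Claybrook 6, Ashgrove 2, Oakdale 1, Pinehurst 1, Fernley 2.
Claybrook gets 5 under Adams and 6 under Hamilton.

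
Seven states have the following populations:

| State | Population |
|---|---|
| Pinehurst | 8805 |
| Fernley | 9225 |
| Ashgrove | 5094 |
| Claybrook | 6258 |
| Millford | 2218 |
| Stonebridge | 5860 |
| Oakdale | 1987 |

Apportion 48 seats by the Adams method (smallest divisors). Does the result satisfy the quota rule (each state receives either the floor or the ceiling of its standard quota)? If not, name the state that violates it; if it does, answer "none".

none

Standard quotas: Pinehurst 10.714, Fernley 11.225, Ashgrove 6.198, Claybrook 7.615, Millford 2.699, Stonebridge 7.131, Oakdale 2.418.
Adams allocation: Pinehurst 10, Fernley 11, Ashgrove 6, Claybrook 8, Millford 3, Stonebridge 7, Oakdale 3.
Every allocation lies between the lower and upper quota.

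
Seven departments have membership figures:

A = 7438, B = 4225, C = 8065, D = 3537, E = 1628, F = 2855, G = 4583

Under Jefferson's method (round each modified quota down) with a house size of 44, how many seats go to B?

Standard divisor 32331/44 ≈ 734.795; standard quotas: A 10.123, B 5.750, C 10.976, D 4.814, E 2.216, F 3.885, G 6.237.
Rounding down gives 10, 5, 10, 4, 2, 3, 6 = 40 seats, so the divisor must be adjusted.
With modified divisor 700: modified quotas A 10.626, B 6.036, C 11.521, D 5.053, E 2.326, F 4.079, G 6.547.
Rounding down: A 10, B 6, C 11, D 5, E 2, F 4, G 6 (total 44).
B receives 6.

6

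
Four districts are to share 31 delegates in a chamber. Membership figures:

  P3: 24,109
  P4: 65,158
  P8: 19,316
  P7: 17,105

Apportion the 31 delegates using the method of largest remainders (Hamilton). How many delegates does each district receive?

P3=6, P4=16, P8=5, P7=4

The standard divisor is 125688/31 ≈ 4054.452.
Standard quotas: P3 5.9463, P4 16.0707, P8 4.7641, P7 4.2188.
Lower quotas: P3 5, P4 16, P8 4, P7 4 (sum 29, leaving 2 seats).
Remainders in descending order: P3 0.9463, P8 0.7641, P7 0.2188, P4 0.0707.
The surplus seats go to P3, P8.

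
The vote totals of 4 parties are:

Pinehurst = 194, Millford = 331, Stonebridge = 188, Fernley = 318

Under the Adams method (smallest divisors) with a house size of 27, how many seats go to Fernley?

8

Standard divisor 1031/27 ≈ 38.185; standard quotas: Pinehurst 5.081, Millford 8.668, Stonebridge 4.923, Fernley 8.328.
Rounding up gives 6, 9, 5, 9 = 29 seats, so the divisor must be adjusted.
With modified divisor 40: modified quotas Pinehurst 4.850, Millford 8.275, Stonebridge 4.700, Fernley 7.950.
Rounding up: Pinehurst 5, Millford 9, Stonebridge 5, Fernley 8 (total 27).
Fernley receives 8.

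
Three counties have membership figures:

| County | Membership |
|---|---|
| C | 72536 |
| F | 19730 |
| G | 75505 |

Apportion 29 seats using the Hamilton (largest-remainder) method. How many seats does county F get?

Standard divisor: 167771 ÷ 29 ≈ 5785.207.
Standard quotas: C 12.5382, F 3.4104, G 13.0514.
Lower quotas: C 12, F 3, G 13 (sum 28, leaving 1 seat).
Remainders in descending order: C 0.5382, F 0.4104, G 0.0514.
The surplus seat goes to C.
F receives 3.

3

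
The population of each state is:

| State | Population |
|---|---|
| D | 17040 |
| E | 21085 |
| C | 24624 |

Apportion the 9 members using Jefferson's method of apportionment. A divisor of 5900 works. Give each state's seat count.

D: 2; E: 3; C: 4

With modified divisor 5900: modified quotas D 2.888, E 3.574, C 4.174.
Rounding down: D 2, E 3, C 4 (total 9).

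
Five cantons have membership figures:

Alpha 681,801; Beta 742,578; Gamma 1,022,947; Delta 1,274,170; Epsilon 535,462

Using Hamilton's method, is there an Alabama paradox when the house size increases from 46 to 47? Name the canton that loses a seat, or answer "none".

none

At 46 seats: Alpha 7, Beta 8, Gamma 11, Delta 14, Epsilon 6.
At 47 seats: Alpha 8, Beta 8, Gamma 11, Delta 14, Epsilon 6.
No canton's allocation decreased.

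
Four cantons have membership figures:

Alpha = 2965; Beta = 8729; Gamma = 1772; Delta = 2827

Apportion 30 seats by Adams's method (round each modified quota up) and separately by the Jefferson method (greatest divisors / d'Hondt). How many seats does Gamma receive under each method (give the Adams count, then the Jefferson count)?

Adams: Alpha 6, Beta 15, Gamma 4, Delta 5.
Jefferson: Alpha 5, Beta 17, Gamma 3, Delta 5.
Gamma gets 4 under Adams and 3 under Jefferson.

4 and 3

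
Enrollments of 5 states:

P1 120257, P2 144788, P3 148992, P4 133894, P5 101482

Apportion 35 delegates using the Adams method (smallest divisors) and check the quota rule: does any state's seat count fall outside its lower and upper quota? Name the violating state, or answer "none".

Standard quotas: P1 6.481, P2 7.803, P3 8.030, P4 7.216, P5 5.469.
Adams allocation: P1 6, P2 8, P3 8, P4 7, P5 6.
Every allocation lies between the lower and upper quota.

none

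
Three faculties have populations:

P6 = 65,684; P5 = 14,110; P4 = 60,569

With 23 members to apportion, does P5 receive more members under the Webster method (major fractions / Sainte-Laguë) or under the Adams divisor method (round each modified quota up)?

Webster: P6 11, P5 2, P4 10.
Adams: P6 10, P5 3, P4 10.
P5 gets 2 under Webster and 3 under Adams.

Adams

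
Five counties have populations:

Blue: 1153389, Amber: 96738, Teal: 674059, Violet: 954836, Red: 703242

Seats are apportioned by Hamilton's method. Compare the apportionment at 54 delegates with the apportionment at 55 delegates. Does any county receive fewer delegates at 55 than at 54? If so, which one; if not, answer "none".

At 54 seats: Blue 17, Amber 2, Teal 10, Violet 14, Red 11.
At 55 seats: Blue 18, Amber 1, Teal 10, Violet 15, Red 11.
Amber drops from 2 to 1.

Amber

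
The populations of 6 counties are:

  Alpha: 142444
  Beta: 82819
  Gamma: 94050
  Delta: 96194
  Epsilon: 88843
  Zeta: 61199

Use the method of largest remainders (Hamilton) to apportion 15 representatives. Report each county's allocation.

Total 565549; standard divisor 565549/15 ≈ 37703.267.
Standard quotas: Alpha 3.7780, Beta 2.1966, Gamma 2.4945, Delta 2.5513, Epsilon 2.3564, Zeta 1.6232.
Lower quotas: Alpha 3, Beta 2, Gamma 2, Delta 2, Epsilon 2, Zeta 1 (sum 12, leaving 3 seats).
Remainders in descending order: Alpha 0.7780, Zeta 0.6232, Delta 0.5513, Gamma 0.4945, Epsilon 0.3564, Beta 0.1966.
The surplus seats go to Alpha, Zeta, Delta.

Alpha 4, Beta 2, Gamma 2, Delta 3, Epsilon 2, Zeta 2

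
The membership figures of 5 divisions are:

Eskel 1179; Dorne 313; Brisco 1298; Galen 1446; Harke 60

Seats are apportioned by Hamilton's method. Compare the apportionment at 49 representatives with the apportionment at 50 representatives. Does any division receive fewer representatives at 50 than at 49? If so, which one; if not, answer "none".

At 49 seats: Eskel 13, Dorne 4, Brisco 15, Galen 16, Harke 1.
At 50 seats: Eskel 14, Dorne 3, Brisco 15, Galen 17, Harke 1.
Dorne drops from 4 to 3.

Dorne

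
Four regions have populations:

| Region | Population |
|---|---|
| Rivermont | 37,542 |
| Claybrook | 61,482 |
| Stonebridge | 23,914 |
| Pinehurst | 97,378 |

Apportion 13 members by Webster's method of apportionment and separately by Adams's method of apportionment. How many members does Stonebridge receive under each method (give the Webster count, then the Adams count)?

Webster: Rivermont 2, Claybrook 4, Stonebridge 1, Pinehurst 6.
Adams: Rivermont 2, Claybrook 4, Stonebridge 2, Pinehurst 5.
Stonebridge gets 1 under Webster and 2 under Adams.

1 and 2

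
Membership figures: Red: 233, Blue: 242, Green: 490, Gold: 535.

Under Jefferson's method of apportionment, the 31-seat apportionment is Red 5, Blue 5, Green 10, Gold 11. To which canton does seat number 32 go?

Priority for the next seat is population ÷ (current seats + 1).
Priorities: Red 38.833, Blue 40.333, Green 44.545, Gold 44.583.
Highest priority: Gold.

Gold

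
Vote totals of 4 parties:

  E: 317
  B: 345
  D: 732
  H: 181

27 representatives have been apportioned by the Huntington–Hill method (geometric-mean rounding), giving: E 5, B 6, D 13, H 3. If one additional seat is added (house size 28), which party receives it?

Priority for the next seat is population ÷ (√(s·(s+1))).
Priorities: E 57.876, B 53.235, D 54.259, H 52.250.
Highest priority: E.

E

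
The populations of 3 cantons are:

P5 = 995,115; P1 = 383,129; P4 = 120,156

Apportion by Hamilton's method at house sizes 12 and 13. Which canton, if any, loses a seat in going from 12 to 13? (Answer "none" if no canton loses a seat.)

At 12 seats: P5 8, P1 3, P4 1.
At 13 seats: P5 9, P1 3, P4 1.
No canton's allocation decreased.

none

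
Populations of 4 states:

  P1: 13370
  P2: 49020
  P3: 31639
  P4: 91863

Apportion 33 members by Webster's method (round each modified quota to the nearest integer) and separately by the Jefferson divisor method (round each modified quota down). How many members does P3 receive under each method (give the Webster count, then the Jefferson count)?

6 and 5

Webster: P1 2, P2 9, P3 6, P4 16.
Jefferson: P1 2, P2 9, P3 5, P4 17.
P3 gets 6 under Webster and 5 under Jefferson.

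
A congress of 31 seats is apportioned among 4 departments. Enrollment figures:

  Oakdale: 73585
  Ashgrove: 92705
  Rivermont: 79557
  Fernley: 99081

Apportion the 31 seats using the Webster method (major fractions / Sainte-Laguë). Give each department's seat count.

Standard divisor 344928/31 ≈ 11126.71; standard quotas: Oakdale 6.613, Ashgrove 8.332, Rivermont 7.150, Fernley 8.905.
Rounding to the nearest integer gives Oakdale 7, Ashgrove 8, Rivermont 7, Fernley 9 — total 31, matching the house size, so no adjustment is needed.

Oakdale=7; Ashgrove=8; Rivermont=7; Fernley=9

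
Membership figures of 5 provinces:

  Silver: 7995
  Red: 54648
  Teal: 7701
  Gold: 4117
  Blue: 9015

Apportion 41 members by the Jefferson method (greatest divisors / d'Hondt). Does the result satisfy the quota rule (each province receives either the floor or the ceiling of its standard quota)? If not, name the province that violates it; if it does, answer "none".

Standard quotas: Silver 3.927, Red 26.841, Teal 3.782, Gold 2.022, Blue 4.428.
Jefferson allocation: Silver 4, Red 28, Teal 3, Gold 2, Blue 4.
Red has quota 26.841 (lower 26, upper 27) but receives 28 — outside the quota interval.

Red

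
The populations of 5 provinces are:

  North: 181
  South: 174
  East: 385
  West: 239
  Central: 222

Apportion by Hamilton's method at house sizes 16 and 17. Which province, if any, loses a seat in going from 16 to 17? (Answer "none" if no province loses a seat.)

At 16 seats: North 3, South 2, East 5, West 3, Central 3.
At 17 seats: North 3, South 3, East 5, West 3, Central 3.
No province's allocation decreased.

none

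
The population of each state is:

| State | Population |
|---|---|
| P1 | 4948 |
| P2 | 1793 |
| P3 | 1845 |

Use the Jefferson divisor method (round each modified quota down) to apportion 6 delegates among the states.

P1 4, P2 1, P3 1

Standard divisor 8586/6 ≈ 1431; standard quotas: P1 3.458, P2 1.253, P3 1.289.
Rounding down gives 3, 1, 1 = 5 seats, so the divisor must be adjusted.
With modified divisor 1100: modified quotas P1 4.498, P2 1.630, P3 1.677.
Rounding down: P1 4, P2 1, P3 1 (total 6).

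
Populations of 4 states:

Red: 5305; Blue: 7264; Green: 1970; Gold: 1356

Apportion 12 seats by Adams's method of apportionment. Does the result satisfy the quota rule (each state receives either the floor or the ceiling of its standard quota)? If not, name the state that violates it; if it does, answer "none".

none

Standard quotas: Red 4.005, Blue 5.484, Green 1.487, Gold 1.024.
Adams allocation: Red 4, Blue 5, Green 2, Gold 1.
Every allocation lies between the lower and upper quota.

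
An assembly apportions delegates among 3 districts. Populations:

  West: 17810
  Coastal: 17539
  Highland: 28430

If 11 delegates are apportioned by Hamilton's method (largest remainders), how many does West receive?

The standard divisor is 63779/11 ≈ 5798.091.
Standard quotas: West 3.0717, Coastal 3.0250, Highland 4.9033.
Lower quotas: West 3, Coastal 3, Highland 4 (sum 10, leaving 1 seat).
Remainders in descending order: Highland 0.9033, West 0.0717, Coastal 0.0250.
The surplus seat goes to Highland.
West receives 3.

3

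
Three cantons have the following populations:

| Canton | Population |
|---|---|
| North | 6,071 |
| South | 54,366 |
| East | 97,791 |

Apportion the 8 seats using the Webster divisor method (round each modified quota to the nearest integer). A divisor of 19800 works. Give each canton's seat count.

With modified divisor 19800: modified quotas North 0.307, South 2.746, East 4.939.
Rounding to the nearest integer: North 0, South 3, East 5 (total 8).

North=0, South=3, East=5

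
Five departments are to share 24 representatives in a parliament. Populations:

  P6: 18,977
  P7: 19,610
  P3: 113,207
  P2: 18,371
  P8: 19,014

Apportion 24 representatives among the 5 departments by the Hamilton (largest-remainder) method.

P6 2, P7 3, P3 14, P2 2, P8 3

The standard divisor is 189179/24 ≈ 7882.458.
Standard quotas: P6 2.4075, P7 2.4878, P3 14.3619, P2 2.3306, P8 2.4122.
Lower quotas: P6 2, P7 2, P3 14, P2 2, P8 2 (sum 22, leaving 2 seats).
Remainders in descending order: P7 0.4878, P8 0.4122, P6 0.4075, P3 0.3619, P2 0.3306.
Largest remainders: P7, P8 receive the extra seats.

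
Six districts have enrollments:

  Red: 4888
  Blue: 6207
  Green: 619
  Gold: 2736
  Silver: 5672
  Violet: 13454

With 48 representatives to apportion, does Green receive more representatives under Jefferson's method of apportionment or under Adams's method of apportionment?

Adams

Jefferson: Red 7, Blue 9, Green 0, Gold 4, Silver 8, Violet 20.
Adams: Red 7, Blue 9, Green 1, Gold 4, Silver 8, Violet 19.
Green gets 0 under Jefferson and 1 under Adams.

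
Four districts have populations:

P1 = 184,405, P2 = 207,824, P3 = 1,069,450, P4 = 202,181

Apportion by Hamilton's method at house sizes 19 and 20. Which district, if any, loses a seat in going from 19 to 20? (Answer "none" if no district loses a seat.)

none

At 19 seats: P1 2, P2 3, P3 12, P4 2.
At 20 seats: P1 2, P2 3, P3 13, P4 2.
No district's allocation decreased.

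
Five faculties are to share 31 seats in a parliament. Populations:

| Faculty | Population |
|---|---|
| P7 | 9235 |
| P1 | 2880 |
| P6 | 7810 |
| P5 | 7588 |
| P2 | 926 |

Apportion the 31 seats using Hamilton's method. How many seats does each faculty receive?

P7 10, P1 3, P6 9, P5 8, P2 1

The standard divisor is 28439/31 ≈ 917.387.
Standard quotas: P7 10.0666, P1 3.1394, P6 8.5133, P5 8.2713, P2 1.0094.
Lower quotas: P7 10, P1 3, P6 8, P5 8, P2 1 (sum 30, leaving 1 seat).
Remainders in descending order: P6 0.5133, P5 0.2713, P1 0.1394, P7 0.0666, P2 0.0094.
The surplus seat goes to P6.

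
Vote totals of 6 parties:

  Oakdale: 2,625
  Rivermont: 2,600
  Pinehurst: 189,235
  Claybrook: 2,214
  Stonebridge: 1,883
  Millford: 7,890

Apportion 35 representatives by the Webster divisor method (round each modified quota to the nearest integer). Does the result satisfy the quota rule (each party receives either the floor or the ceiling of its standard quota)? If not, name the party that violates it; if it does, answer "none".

Standard quotas: Oakdale 0.445, Rivermont 0.441, Pinehurst 32.082, Claybrook 0.375, Stonebridge 0.319, Millford 1.338.
Webster allocation: Oakdale 0, Rivermont 0, Pinehurst 34, Claybrook 0, Stonebridge 0, Millford 1.
Pinehurst has quota 32.082 (lower 32, upper 33) but receives 34 — outside the quota interval.

Pinehurst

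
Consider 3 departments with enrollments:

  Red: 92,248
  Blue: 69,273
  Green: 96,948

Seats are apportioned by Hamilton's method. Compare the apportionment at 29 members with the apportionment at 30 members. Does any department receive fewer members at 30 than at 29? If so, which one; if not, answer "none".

At 29 seats: Red 10, Blue 8, Green 11.
At 30 seats: Red 11, Blue 8, Green 11.
No department's allocation decreased.

none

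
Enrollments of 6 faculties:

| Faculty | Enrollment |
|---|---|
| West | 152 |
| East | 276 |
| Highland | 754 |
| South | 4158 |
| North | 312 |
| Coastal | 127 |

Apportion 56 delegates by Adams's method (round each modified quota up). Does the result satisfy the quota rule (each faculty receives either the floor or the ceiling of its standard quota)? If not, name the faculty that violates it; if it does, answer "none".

South

Standard quotas: West 1.473, East 2.675, Highland 7.306, South 40.292, North 3.023, Coastal 1.231.
Adams allocation: West 2, East 3, Highland 7, South 39, North 3, Coastal 2.
South has quota 40.292 (lower 40, upper 41) but receives 39 — outside the quota interval.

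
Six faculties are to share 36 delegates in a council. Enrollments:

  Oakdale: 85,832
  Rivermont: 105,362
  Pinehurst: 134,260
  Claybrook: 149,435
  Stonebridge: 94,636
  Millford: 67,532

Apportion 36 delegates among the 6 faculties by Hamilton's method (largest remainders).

Oakdale=5, Rivermont=6, Pinehurst=8, Claybrook=8, Stonebridge=5, Millford=4

The standard divisor is 637057/36 ≈ 17696.028.
Standard quotas: Oakdale 4.8504, Rivermont 5.9540, Pinehurst 7.5870, Claybrook 8.4446, Stonebridge 5.3479, Millford 3.8162.
Lower quotas: Oakdale 4, Rivermont 5, Pinehurst 7, Claybrook 8, Stonebridge 5, Millford 3 (sum 32, leaving 4 seats).
Remainders in descending order: Rivermont 0.9540, Oakdale 0.8504, Millford 0.8162, Pinehurst 0.5870, Claybrook 0.4446, Stonebridge 0.3479.
Largest remainders: Rivermont, Oakdale, Millford, Pinehurst receive the extra seats.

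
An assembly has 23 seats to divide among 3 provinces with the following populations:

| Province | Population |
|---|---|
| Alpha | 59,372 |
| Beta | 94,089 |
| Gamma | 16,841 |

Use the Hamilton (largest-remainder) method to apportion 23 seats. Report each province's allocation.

Alpha 8, Beta 13, Gamma 2

The standard divisor is 170302/23 ≈ 7404.435.
Standard quotas: Alpha 8.0184, Beta 12.7071, Gamma 2.2744.
Lower quotas: Alpha 8, Beta 12, Gamma 2 (sum 22, leaving 1 seat).
Remainders in descending order: Beta 0.7071, Gamma 0.2744, Alpha 0.0184.
Largest remainder: Beta receives the extra seat.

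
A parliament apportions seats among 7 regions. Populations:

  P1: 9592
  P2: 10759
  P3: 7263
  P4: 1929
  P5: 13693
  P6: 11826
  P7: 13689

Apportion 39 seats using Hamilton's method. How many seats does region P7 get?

8

Standard divisor: 68751 ÷ 39 ≈ 1762.846.
Standard quotas: P1 5.4412, P2 6.1032, P3 4.1200, P4 1.0943, P5 7.7676, P6 6.7085, P7 7.7653.
Lower quotas: P1 5, P2 6, P3 4, P4 1, P5 7, P6 6, P7 7 (sum 36, leaving 3 seats).
Remainders in descending order: P5 0.7676, P7 0.7653, P6 0.7085, P1 0.4412, P3 0.1200, P2 0.1032, P4 0.0943.
The surplus seats go to P5, P7, P6.
P7 receives 8.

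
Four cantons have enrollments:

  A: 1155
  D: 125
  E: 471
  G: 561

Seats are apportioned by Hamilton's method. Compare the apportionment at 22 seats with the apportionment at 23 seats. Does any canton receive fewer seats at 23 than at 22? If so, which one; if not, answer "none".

At 22 seats: A 11, D 1, E 5, G 5.
At 23 seats: A 11, D 1, E 5, G 6.
No canton's allocation decreased.

none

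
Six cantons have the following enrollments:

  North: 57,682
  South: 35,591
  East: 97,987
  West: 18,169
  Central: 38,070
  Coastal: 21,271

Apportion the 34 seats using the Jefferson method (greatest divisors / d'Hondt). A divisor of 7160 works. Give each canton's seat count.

With modified divisor 7160: modified quotas North 8.056, South 4.971, East 13.685, West 2.538, Central 5.317, Coastal 2.971.
Rounding down: North 8, South 4, East 13, West 2, Central 5, Coastal 2 (total 34).

North: 8, South: 4, East: 13, West: 2, Central: 5, Coastal: 2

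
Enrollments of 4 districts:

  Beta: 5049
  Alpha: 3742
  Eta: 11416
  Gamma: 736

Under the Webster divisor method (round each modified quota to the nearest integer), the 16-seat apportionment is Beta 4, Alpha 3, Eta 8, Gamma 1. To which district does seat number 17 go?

Eta

Priority for the next seat is population ÷ (current seats + 0.5).
Priorities: Beta 1122.000, Alpha 1069.143, Eta 1343.059, Gamma 490.667.
Highest priority: Eta.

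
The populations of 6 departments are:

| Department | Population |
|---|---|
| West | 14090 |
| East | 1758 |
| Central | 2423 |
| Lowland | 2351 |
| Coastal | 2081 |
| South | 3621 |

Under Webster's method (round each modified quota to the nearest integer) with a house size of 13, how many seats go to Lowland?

Standard divisor 26324/13 ≈ 2024.923; standard quotas: West 6.958, East 0.868, Central 1.197, Lowland 1.161, Coastal 1.028, South 1.788.
Rounding to the nearest integer gives West 7, East 1, Central 1, Lowland 1, Coastal 1, South 2 — total 13, matching the house size, so no adjustment is needed.
Lowland receives 1.

1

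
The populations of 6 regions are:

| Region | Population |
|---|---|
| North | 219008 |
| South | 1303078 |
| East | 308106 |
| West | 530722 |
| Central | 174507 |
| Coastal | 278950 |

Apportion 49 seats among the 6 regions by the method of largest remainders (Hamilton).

North 4, South 23, East 5, West 9, Central 3, Coastal 5

Standard divisor: 2814371 ÷ 49 ≈ 57436.143.
Standard quotas: North 3.8131, South 22.6874, East 5.3643, West 9.2402, Central 3.0383, Coastal 4.8567.
Lower quotas: North 3, South 22, East 5, West 9, Central 3, Coastal 4 (sum 46, leaving 3 seats).
Remainders in descending order: Coastal 0.8567, North 0.8131, South 0.6874, East 0.3643, West 0.2402, Central 0.0383.
The surplus seats go to Coastal, North, South.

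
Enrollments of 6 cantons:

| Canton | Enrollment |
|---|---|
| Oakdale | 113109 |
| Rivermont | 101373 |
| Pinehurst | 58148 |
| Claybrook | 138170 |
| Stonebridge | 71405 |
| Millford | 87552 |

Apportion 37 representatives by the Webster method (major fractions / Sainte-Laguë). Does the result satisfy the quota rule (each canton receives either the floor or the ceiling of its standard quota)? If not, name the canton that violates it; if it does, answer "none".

none

Standard quotas: Oakdale 7.345, Rivermont 6.583, Pinehurst 3.776, Claybrook 8.973, Stonebridge 4.637, Millford 5.686.
Webster allocation: Oakdale 7, Rivermont 6, Pinehurst 4, Claybrook 9, Stonebridge 5, Millford 6.
Every allocation lies between the lower and upper quota.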